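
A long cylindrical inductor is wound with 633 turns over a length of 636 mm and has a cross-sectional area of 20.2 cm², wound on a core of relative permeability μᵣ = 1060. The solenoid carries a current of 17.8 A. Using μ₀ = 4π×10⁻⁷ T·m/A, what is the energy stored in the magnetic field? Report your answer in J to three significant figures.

U ≈ 269 J

A = 20.2 cm² = 2.020×10^-3 m².
L = μ₀μᵣN²A/ℓ = (4π×10⁻⁷)(1060)(633)²(2.020×10^-3)/(0.636) = 1.695 H.
U = ½LI² = ½(1.695)(17.8)² = 268.6 J.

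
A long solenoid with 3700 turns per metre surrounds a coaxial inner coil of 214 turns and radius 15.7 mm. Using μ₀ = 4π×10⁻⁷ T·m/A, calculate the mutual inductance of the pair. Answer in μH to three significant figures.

The outer solenoid produces a uniform field B₁ = μ₀n₁I₁ across the inner coil,
so the flux linkage is N₂Φ = N₂B₁A₂ = μ₀n₁N₂A₂·I₁, giving M = μ₀n₁N₂A₂.
A₂ = πr² = π(1.570×10^-2 m)² = 7.744×10^-4 m².
M = (4π×10⁻⁷)(3700)(214)(7.744×10^-4) = 7.705×10^-4 H.

M ≈ 771 μH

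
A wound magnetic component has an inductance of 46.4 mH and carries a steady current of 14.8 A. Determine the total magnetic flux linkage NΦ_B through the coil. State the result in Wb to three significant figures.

NΦ_B ≈ 0.687 Wb

From L = NΦ_B/I, the flux linkage is NΦ_B = LI.
NΦ_B = (4.640×10^-2 H)(14.8 A) = 0.6867 Wb.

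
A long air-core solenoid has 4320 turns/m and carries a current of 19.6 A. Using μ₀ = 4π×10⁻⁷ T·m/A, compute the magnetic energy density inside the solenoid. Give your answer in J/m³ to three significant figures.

u ≈ 4500 J/m³

B = μ₀nI = (4π×10⁻⁷)(4.320×10^3)(19.6) = 0.1064 T.
u = B²/(2μ₀) = (0.1064)²/(2×4π×10⁻⁷) = 4.5046×10^3 J/m³.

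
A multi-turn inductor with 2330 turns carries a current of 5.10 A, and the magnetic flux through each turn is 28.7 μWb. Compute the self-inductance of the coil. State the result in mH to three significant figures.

L ≈ 13.1 mH

Self-inductance is defined by L = NΦ_B/I (flux linkage over current).
L = (2330)(2.870×10^-5 Wb)/(5.10 A) = 1.311×10^-2 H.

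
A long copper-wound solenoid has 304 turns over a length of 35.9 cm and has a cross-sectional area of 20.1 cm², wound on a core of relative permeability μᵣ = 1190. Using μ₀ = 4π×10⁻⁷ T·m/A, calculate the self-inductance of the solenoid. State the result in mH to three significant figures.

A = 20.1 cm² = 2.010×10^-3 m².
For a long solenoid, L = μ₀μᵣN²A/ℓ.
L = (4π×10⁻⁷)(1190)(304)²(2.010×10^-3)/(0.359 m) = 0.7738 H.

L ≈ 774 mH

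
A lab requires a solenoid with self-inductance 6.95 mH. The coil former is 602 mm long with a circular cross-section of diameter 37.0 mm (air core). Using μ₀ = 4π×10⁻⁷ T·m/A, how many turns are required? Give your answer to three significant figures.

N ≈ 1760 turns

A = π(d/2)² = π(1.850×10^-2 m)² = 1.075×10^-3 m².
From L = μ₀N²A/ℓ, N = √(Lℓ / (μ₀A)).
N = √[(6.950×10^-3)(0.602) / ((4π×10⁻⁷)×1.075×10^-3)] = √(3.097×10^6) ≈ 1759.7.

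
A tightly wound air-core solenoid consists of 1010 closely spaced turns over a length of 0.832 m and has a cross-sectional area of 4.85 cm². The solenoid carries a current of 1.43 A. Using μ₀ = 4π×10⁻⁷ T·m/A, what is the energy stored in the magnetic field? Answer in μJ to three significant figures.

U ≈ 764 μJ

A = 4.85 cm² = 4.850×10^-4 m².
L = μ₀N²A/ℓ = (4π×10⁻⁷)(1010)²(4.850×10^-4)/(0.832) = 7.473×10^-4 H.
U = ½LI² = ½(7.473×10^-4)(1.43)² = 7.640×10^-4 J.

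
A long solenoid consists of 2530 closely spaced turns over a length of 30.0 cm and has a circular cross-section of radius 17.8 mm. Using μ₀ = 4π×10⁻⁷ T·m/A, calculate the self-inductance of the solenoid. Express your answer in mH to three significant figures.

L ≈ 26.7 mH

A = πr² = π(1.780×10^-2 m)² = 9.954×10^-4 m².
For a long solenoid, L = μ₀N²A/ℓ.
L = (4π×10⁻⁷)(2530)²(9.954×10^-4)/(0.3 m) = 2.669×10^-2 H.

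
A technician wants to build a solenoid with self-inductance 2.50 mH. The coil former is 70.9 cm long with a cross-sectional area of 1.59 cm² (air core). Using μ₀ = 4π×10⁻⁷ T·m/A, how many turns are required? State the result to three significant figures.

A = 1.59 cm² = 1.590×10^-4 m².
From L = μ₀N²A/ℓ, N = √(Lℓ / (μ₀A)).
N = √[(2.500×10^-3)(0.709) / ((4π×10⁻⁷)×1.590×10^-4)] = √(8.871×10^6) ≈ 2978.4.

N ≈ 2980 turns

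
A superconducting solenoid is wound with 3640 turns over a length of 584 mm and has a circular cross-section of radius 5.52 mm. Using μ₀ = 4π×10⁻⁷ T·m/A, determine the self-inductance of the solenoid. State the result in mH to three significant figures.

L ≈ 2.73 mH

A = πr² = π(5.520×10^-3 m)² = 9.573×10^-5 m².
For a long solenoid, L = μ₀N²A/ℓ.
L = (4π×10⁻⁷)(3640)²(9.573×10^-5)/(0.584 m) = 2.729×10^-3 H.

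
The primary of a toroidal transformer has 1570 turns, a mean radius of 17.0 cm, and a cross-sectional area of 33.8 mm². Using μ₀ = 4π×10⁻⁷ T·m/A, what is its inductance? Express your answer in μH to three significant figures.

L ≈ 98.0 μH

For a thin toroid, L = μ₀N²A/(2πR).
L = (4π×10⁻⁷)(1570)²(3.380×10^-5) / (2π×0.17 m) = 9.802×10^-5 H.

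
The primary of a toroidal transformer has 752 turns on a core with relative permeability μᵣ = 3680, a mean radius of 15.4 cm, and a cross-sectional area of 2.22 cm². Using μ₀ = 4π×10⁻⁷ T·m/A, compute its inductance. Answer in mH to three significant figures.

For a thin toroid, L = μ₀μᵣN²A/(2πR).
L = (4π×10⁻⁷)(3680)(752)²(2.220×10^-4) / (2π×0.154 m) = 0.6 H.

L ≈ 600 mH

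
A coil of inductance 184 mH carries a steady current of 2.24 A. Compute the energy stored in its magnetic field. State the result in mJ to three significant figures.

Stored magnetic energy: U = ½LI².
U = ½(0.184 H)(2.24 A)² = 0.4616 J.

U ≈ 462 mJ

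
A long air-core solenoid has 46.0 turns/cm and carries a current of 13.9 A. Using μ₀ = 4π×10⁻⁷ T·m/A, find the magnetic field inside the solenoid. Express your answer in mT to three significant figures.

B ≈ 80.3 mT

Inside a long solenoid, B = μ₀nI.
B = (4π×10⁻⁷)(4.600×10^3 m⁻¹)(13.9 A) = 8.0349×10^-2 T.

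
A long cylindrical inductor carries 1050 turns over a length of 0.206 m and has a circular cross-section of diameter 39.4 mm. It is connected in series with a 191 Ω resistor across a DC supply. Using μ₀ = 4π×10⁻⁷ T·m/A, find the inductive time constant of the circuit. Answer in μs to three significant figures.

A = π(d/2)² = π(1.970×10^-2 m)² = 1.219×10^-3 m².
L = μ₀N²A/ℓ = (4π×10⁻⁷)(1050)²(1.219×10^-3)/(0.206) = 8.200×10^-3 H.
τ = L/R = (8.200×10^-3)/(191) = 4.293×10^-5 s.

τ ≈ 42.9 μs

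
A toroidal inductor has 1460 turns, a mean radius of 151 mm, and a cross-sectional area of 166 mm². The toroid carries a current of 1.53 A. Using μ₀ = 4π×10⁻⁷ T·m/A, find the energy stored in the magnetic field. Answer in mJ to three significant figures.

L = μ₀N²A/(2πR) = (4π×10⁻⁷)(1460)²(1.660×10^-4)/(2π×0.151) = 4.687×10^-4 H.
U = ½LI² = ½(4.687×10^-4)(1.53)² = 5.486×10^-4 J.

U ≈ 0.549 mJ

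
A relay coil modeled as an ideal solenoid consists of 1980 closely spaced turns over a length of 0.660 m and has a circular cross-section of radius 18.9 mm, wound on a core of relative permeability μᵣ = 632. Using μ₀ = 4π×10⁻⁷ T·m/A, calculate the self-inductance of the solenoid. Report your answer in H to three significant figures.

L ≈ 5.29 H

A = πr² = π(1.890×10^-2 m)² = 1.122×10^-3 m².
For a long solenoid, L = μ₀μᵣN²A/ℓ.
L = (4π×10⁻⁷)(632)(1980)²(1.122×10^-3)/(0.66 m) = 5.294 H.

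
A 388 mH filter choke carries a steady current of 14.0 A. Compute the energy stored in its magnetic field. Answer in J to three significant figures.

Stored magnetic energy: U = ½LI².
U = ½(0.388 H)(14.0 A)² = 38.02 J.

U ≈ 38.0 J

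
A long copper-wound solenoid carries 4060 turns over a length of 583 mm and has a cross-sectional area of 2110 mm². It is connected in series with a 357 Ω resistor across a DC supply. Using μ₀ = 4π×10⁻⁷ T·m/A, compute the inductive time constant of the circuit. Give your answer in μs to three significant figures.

τ ≈ 210 μs

A = 2110 mm² = 2.110×10^-3 m².
L = μ₀N²A/ℓ = (4π×10⁻⁷)(4060)²(2.110×10^-3)/(0.583) = 7.497×10^-2 H.
τ = L/R = (7.497×10^-2)/(357) = 2.100×10^-4 s.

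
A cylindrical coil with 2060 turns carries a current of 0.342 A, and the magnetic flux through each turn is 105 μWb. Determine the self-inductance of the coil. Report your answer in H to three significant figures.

L ≈ 0.632 H

Self-inductance is defined by L = NΦ_B/I (flux linkage over current).
L = (2060)(1.050×10^-4 Wb)/(0.342 A) = 0.63246 H.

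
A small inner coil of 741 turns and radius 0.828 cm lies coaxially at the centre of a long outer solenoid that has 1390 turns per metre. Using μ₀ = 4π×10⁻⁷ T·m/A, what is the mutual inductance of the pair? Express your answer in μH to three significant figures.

The outer solenoid produces a uniform field B₁ = μ₀n₁I₁ across the inner coil,
so the flux linkage is N₂Φ = N₂B₁A₂ = μ₀n₁N₂A₂·I₁, giving M = μ₀n₁N₂A₂.
A₂ = πr² = π(8.280×10^-3 m)² = 2.154×10^-4 m².
M = (4π×10⁻⁷)(1390)(741)(2.154×10^-4) = 2.788×10^-4 H.

M ≈ 279 μH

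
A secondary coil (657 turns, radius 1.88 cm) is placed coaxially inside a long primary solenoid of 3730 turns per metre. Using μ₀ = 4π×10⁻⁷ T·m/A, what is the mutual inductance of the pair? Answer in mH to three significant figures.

The outer solenoid produces a uniform field B₁ = μ₀n₁I₁ across the inner coil,
so the flux linkage is N₂Φ = N₂B₁A₂ = μ₀n₁N₂A₂·I₁, giving M = μ₀n₁N₂A₂.
A₂ = πr² = π(1.880×10^-2 m)² = 1.110×10^-3 m².
M = (4π×10⁻⁷)(3730)(657)(1.110×10^-3) = 3.419×10^-3 H.

M ≈ 3.42 mH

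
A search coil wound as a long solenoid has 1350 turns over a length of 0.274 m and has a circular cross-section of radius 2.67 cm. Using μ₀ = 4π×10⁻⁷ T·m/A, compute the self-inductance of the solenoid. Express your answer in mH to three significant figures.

L ≈ 18.7 mH

A = πr² = π(2.670×10^-2 m)² = 2.240×10^-3 m².
For a long solenoid, L = μ₀N²A/ℓ.
L = (4π×10⁻⁷)(1350)²(2.240×10^-3)/(0.274 m) = 1.872×10^-2 H.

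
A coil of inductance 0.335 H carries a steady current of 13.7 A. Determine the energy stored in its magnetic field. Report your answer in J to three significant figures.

U ≈ 31.4 J

Stored magnetic energy: U = ½LI².
U = ½(0.335 H)(13.7 A)² = 31.44 J.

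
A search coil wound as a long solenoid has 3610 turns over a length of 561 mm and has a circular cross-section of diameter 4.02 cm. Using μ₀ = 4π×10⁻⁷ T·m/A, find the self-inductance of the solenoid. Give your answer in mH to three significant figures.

L ≈ 37.1 mH

A = π(d/2)² = π(2.010×10^-2 m)² = 1.269×10^-3 m².
For a long solenoid, L = μ₀N²A/ℓ.
L = (4π×10⁻⁷)(3610)²(1.269×10^-3)/(0.561 m) = 3.705×10^-2 H.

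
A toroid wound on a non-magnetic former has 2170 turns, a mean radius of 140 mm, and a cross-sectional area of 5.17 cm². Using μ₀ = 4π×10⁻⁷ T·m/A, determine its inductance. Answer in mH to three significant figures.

L ≈ 3.48 mH

For a thin toroid, L = μ₀N²A/(2πR).
L = (4π×10⁻⁷)(2170)²(5.170×10^-4) / (2π×0.14 m) = 3.478×10^-3 H.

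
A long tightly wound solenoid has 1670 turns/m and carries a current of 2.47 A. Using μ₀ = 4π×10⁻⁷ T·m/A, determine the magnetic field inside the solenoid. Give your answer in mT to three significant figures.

B ≈ 5.18 mT

Inside a long solenoid, B = μ₀nI.
B = (4π×10⁻⁷)(1.670×10^3 m⁻¹)(2.47 A) = 5.184×10^-3 T.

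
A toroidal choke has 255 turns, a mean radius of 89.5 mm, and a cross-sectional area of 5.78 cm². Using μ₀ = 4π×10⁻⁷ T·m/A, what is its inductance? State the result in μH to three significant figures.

For a thin toroid, L = μ₀N²A/(2πR).
L = (4π×10⁻⁷)(255)²(5.780×10^-4) / (2π×8.950×10^-2 m) = 8.399×10^-5 H.

L ≈ 84.0 μH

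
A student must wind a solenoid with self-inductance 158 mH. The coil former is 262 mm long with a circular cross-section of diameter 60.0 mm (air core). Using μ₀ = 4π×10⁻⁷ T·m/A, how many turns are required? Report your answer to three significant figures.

A = π(d/2)² = π(3.000×10^-2 m)² = 2.827×10^-3 m².
From L = μ₀N²A/ℓ, N = √(Lℓ / (μ₀A)).
N = √[(0.158)(0.262) / ((4π×10⁻⁷)×2.827×10^-3)] = √(1.165×10^7) ≈ 3413.3.

N ≈ 3410 turns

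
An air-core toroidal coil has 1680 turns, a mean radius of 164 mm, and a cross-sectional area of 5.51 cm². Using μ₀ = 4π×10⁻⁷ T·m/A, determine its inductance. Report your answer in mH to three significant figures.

For a thin toroid, L = μ₀N²A/(2πR).
L = (4π×10⁻⁷)(1680)²(5.510×10^-4) / (2π×0.164 m) = 1.897×10^-3 H.

L ≈ 1.90 mH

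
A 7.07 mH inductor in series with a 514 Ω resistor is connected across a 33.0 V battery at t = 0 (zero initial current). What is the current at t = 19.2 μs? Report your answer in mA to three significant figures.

I ≈ 48.3 mA

τ = L/R = 7.070×10^-3/514 = 1.375×10^-5 s; final current I_∞ = ε/R = 33.0/514 = 6.420×10^-2 A.
I(t) = I_∞(1 − e^(−t/τ)) with t/τ = 1.396.
I = (6.420×10^-2)(1 − e^(−1.396)) = 4.830×10^-2 A.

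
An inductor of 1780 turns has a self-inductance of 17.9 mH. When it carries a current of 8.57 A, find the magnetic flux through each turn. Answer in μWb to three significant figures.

From L = NΦ_B/I, the flux per turn is Φ_B = LI/N.
Φ_B = (1.790×10^-2 H)(8.57 A)/1780 = 8.618×10^-5 Wb.

Φ_B ≈ 86.2 μWb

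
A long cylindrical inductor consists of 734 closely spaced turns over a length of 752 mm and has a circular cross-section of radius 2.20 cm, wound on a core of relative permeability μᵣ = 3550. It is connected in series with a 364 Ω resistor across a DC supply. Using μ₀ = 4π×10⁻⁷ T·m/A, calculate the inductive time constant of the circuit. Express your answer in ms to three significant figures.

A = πr² = π(2.200×10^-2 m)² = 1.521×10^-3 m².
L = μ₀μᵣN²A/ℓ = (4π×10⁻⁷)(3550)(734)²(1.521×10^-3)/(0.752) = 4.86 H.
τ = L/R = (4.86)/(364) = 1.335×10^-2 s.

τ ≈ 13.4 ms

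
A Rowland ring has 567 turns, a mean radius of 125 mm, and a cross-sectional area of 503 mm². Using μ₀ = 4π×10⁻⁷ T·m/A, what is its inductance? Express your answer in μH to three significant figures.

L ≈ 259 μH

For a thin toroid, L = μ₀N²A/(2πR).
L = (4π×10⁻⁷)(567)²(5.030×10^-4) / (2π×0.125 m) = 2.587×10^-4 H.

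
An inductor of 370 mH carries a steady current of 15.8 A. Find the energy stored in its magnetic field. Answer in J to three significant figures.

Stored magnetic energy: U = ½LI².
U = ½(0.37 H)(15.8 A)² = 46.18 J.

U ≈ 46.2 J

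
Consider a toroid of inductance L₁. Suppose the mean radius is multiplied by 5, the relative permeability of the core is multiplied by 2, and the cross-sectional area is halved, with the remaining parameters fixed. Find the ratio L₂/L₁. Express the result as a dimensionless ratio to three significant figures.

L₂/L₁ = 0.200

For a toroid, L ∝ μᵣN²A/R.
L₂/L₁ = (5)^-1 × (2) × (0.5) = 0.200.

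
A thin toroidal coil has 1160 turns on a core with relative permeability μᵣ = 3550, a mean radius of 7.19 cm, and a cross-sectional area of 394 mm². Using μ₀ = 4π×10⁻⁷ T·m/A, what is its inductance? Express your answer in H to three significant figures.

For a thin toroid, L = μ₀μᵣN²A/(2πR).
L = (4π×10⁻⁷)(3550)(1160)²(3.940×10^-4) / (2π×7.190×10^-2 m) = 5.235 H.

L ≈ 5.24 H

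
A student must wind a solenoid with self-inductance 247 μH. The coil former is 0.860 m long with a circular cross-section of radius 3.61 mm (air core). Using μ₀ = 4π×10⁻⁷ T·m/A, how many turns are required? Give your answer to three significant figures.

A = πr² = π(3.610×10^-3 m)² = 4.094×10^-5 m².
From L = μ₀N²A/ℓ, N = √(Lℓ / (μ₀A)).
N = √[(2.470×10^-4)(0.86) / ((4π×10⁻⁷)×4.094×10^-5)] = √(4.129×10^6) ≈ 2031.9.

N ≈ 2030 turns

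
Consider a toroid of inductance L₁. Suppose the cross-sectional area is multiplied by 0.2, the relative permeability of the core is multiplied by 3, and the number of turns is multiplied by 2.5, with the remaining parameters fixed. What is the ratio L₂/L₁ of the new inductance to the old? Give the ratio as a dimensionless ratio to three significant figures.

L₂/L₁ = 3.75

For a toroid, L ∝ μᵣN²A/R.
L₂/L₁ = (0.2) × (3) × (2.5)^2 = 3.75.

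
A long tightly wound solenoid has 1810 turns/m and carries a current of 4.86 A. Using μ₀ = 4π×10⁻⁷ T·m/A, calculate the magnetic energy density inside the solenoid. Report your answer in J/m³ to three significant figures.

B = μ₀nI = (4π×10⁻⁷)(1.810×10^3)(4.86) = 1.105×10^-2 T.
u = B²/(2μ₀) = (1.105×10^-2)²/(2×4π×10⁻⁷) = 48.62 J/m³.

u ≈ 48.6 J/m³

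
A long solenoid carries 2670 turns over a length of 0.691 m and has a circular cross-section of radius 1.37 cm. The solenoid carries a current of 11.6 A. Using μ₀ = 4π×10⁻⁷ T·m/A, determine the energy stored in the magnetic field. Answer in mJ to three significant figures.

U ≈ 514 mJ

A = πr² = π(1.370×10^-2 m)² = 5.896×10^-4 m².
L = μ₀N²A/ℓ = (4π×10⁻⁷)(2670)²(5.896×10^-4)/(0.691) = 7.644×10^-3 H.
U = ½LI² = ½(7.644×10^-3)(11.6)² = 0.5143 J.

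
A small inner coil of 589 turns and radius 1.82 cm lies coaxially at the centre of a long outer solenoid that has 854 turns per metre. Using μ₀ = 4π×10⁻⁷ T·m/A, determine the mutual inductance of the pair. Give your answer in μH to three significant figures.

The outer solenoid produces a uniform field B₁ = μ₀n₁I₁ across the inner coil,
so the flux linkage is N₂Φ = N₂B₁A₂ = μ₀n₁N₂A₂·I₁, giving M = μ₀n₁N₂A₂.
A₂ = πr² = π(1.820×10^-2 m)² = 1.041×10^-3 m².
M = (4π×10⁻⁷)(854)(589)(1.041×10^-3) = 6.578×10^-4 H.

M ≈ 658 μH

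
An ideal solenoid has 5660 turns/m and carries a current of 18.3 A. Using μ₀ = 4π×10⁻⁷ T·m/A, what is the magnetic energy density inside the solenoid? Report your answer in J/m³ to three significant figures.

B = μ₀nI = (4π×10⁻⁷)(5.660×10^3)(18.3) = 0.1302 T.
u = B²/(2μ₀) = (0.1302)²/(2×4π×10⁻⁷) = 6.741×10^3 J/m³.

u ≈ 6740 J/m³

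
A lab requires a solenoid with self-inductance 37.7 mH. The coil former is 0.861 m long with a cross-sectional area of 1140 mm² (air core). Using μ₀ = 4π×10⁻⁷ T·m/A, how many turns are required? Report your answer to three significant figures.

N ≈ 4760 turns

A = 1140 mm² = 1.140×10^-3 m².
From L = μ₀N²A/ℓ, N = √(Lℓ / (μ₀A)).
N = √[(3.770×10^-2)(0.861) / ((4π×10⁻⁷)×1.140×10^-3)] = √(2.266×10^7) ≈ 4760.1.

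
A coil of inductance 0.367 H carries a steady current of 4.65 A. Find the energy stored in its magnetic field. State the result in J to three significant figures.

U ≈ 3.97 J

Stored magnetic energy: U = ½LI².
U = ½(0.367 H)(4.65 A)² = 3.968 J.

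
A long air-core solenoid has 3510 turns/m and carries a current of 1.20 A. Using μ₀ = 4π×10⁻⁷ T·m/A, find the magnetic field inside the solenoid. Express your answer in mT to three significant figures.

B ≈ 5.29 mT

Inside a long solenoid, B = μ₀nI.
B = (4π×10⁻⁷)(3.510×10^3 m⁻¹)(1.20 A) = 5.293×10^-3 T.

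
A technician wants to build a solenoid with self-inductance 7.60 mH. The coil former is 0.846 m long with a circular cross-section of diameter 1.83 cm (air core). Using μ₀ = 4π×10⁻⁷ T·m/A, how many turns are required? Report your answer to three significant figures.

N ≈ 4410 turns

A = π(d/2)² = π(9.150×10^-3 m)² = 2.630×10^-4 m².
From L = μ₀N²A/ℓ, N = √(Lℓ / (μ₀A)).
N = √[(7.600×10^-3)(0.846) / ((4π×10⁻⁷)×2.630×10^-4)] = √(1.945×10^7) ≈ 4410.5.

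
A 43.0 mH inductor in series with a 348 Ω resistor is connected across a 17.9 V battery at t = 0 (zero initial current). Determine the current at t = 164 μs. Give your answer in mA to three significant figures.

τ = L/R = 4.300×10^-2/348 = 1.236×10^-4 s; final current I_∞ = ε/R = 17.9/348 = 5.144×10^-2 A.
I(t) = I_∞(1 − e^(−t/τ)) with t/τ = 1.327.
I = (5.144×10^-2)(1 − e^(−1.327)) = 3.780×10^-2 A.

I ≈ 37.8 mA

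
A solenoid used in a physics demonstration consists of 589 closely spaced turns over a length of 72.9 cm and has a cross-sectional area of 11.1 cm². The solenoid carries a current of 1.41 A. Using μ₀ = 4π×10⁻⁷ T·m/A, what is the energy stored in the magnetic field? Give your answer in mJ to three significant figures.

U ≈ 0.660 mJ

A = 11.1 cm² = 1.110×10^-3 m².
L = μ₀N²A/ℓ = (4π×10⁻⁷)(589)²(1.110×10^-3)/(0.729) = 6.638×10^-4 H.
U = ½LI² = ½(6.638×10^-4)(1.41)² = 6.598×10^-4 J.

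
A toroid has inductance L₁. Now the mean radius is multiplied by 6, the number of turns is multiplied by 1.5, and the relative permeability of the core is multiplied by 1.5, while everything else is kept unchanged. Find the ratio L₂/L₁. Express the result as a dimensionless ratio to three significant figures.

For a toroid, L ∝ μᵣN²A/R.
L₂/L₁ = (6)^-1 × (1.5)^2 × (1.5) = 0.563.

L₂/L₁ = 0.563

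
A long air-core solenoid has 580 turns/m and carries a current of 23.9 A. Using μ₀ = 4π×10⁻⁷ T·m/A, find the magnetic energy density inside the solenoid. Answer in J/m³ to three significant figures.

B = μ₀nI = (4π×10⁻⁷)(580)(23.9) = 1.742×10^-2 T.
u = B²/(2μ₀) = (1.742×10^-2)²/(2×4π×10⁻⁷) = 120.7 J/m³.

u ≈ 121 J/m³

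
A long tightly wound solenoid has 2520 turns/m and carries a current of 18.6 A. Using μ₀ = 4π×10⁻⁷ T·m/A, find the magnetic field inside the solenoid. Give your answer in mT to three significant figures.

Inside a long solenoid, B = μ₀nI.
B = (4π×10⁻⁷)(2.520×10^3 m⁻¹)(18.6 A) = 5.890×10^-2 T.

B ≈ 58.9 mT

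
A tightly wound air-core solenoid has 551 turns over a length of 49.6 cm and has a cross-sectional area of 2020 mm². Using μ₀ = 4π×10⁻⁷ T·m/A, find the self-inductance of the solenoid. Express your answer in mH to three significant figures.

L ≈ 1.55 mH

A = 2020 mm² = 2.020×10^-3 m².
For a long solenoid, L = μ₀N²A/ℓ.
L = (4π×10⁻⁷)(551)²(2.020×10^-3)/(0.496 m) = 1.554×10^-3 H.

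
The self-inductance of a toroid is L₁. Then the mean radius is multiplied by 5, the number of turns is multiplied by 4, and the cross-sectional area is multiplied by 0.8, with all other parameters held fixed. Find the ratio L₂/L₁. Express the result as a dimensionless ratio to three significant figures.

For a toroid, L ∝ μᵣN²A/R.
L₂/L₁ = (5)^-1 × (4)^2 × (0.8) = 2.56.

L₂/L₁ = 2.56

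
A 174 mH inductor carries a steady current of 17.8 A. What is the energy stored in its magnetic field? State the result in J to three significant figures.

U ≈ 27.6 J

Stored magnetic energy: U = ½LI².
U = ½(0.174 H)(17.8 A)² = 27.57 J.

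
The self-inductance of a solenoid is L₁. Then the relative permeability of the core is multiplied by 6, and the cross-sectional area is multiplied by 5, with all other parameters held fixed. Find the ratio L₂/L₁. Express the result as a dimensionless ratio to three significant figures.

For a solenoid, L ∝ μᵣN²A/ℓ.
L₂/L₁ = (6) × (5) = 30.0.

L₂/L₁ = 30.0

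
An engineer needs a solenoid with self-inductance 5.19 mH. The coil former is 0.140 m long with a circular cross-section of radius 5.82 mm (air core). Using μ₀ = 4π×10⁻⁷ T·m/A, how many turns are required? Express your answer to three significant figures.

A = πr² = π(5.820×10^-3 m)² = 1.064×10^-4 m².
From L = μ₀N²A/ℓ, N = √(Lℓ / (μ₀A)).
N = √[(5.190×10^-3)(0.14) / ((4π×10⁻⁷)×1.064×10^-4)] = √(5.434×10^6) ≈ 2331.0.

N ≈ 2330 turns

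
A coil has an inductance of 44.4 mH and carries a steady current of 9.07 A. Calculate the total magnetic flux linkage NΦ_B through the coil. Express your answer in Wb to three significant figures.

NΦ_B ≈ 0.403 Wb

From L = NΦ_B/I, the flux linkage is NΦ_B = LI.
NΦ_B = (4.440×10^-2 H)(9.07 A) = 0.4027 Wb.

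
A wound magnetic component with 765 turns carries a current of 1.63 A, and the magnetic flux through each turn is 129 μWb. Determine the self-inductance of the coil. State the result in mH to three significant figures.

Self-inductance is defined by L = NΦ_B/I (flux linkage over current).
L = (765)(1.290×10^-4 Wb)/(1.63 A) = 6.054×10^-2 H.

L ≈ 60.5 mH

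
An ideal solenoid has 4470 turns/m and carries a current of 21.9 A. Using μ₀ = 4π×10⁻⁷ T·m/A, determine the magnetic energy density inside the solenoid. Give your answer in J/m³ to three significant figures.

u ≈ 6020 J/m³

B = μ₀nI = (4π×10⁻⁷)(4.470×10^3)(21.9) = 0.123 T.
u = B²/(2μ₀) = (0.123)²/(2×4π×10⁻⁷) = 6.021×10^3 J/m³.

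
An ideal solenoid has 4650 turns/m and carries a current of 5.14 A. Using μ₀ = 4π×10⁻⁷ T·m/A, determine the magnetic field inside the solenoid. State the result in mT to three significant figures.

B ≈ 30.0 mT

Inside a long solenoid, B = μ₀nI.
B = (4π×10⁻⁷)(4.650×10^3 m⁻¹)(5.14 A) = 3.003×10^-2 T.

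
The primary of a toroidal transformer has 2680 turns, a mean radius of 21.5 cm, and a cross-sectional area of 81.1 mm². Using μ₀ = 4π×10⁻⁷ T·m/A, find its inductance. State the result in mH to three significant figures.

L ≈ 0.542 mH

For a thin toroid, L = μ₀N²A/(2πR).
L = (4π×10⁻⁷)(2680)²(8.110×10^-5) / (2π×0.215 m) = 5.419×10^-4 H.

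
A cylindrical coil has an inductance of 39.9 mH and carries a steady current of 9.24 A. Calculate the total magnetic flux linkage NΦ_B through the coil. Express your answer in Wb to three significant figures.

NΦ_B ≈ 0.369 Wb

From L = NΦ_B/I, the flux linkage is NΦ_B = LI.
NΦ_B = (3.990×10^-2 H)(9.24 A) = 0.3687 Wb.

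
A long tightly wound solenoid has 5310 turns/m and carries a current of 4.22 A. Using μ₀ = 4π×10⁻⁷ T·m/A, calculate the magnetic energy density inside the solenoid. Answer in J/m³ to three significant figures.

B = μ₀nI = (4π×10⁻⁷)(5.310×10^3)(4.22) = 2.816×10^-2 T.
u = B²/(2μ₀) = (2.816×10^-2)²/(2×4π×10⁻⁷) = 315.496 J/m³.

u ≈ 315 J/m³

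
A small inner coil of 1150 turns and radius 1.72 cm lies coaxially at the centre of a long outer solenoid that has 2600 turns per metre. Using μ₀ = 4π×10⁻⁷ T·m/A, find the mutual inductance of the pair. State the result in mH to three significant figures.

The outer solenoid produces a uniform field B₁ = μ₀n₁I₁ across the inner coil,
so the flux linkage is N₂Φ = N₂B₁A₂ = μ₀n₁N₂A₂·I₁, giving M = μ₀n₁N₂A₂.
A₂ = πr² = π(1.720×10^-2 m)² = 9.294×10^-4 m².
M = (4π×10⁻⁷)(2600)(1150)(9.294×10^-4) = 3.492×10^-3 H.

M ≈ 3.49 mH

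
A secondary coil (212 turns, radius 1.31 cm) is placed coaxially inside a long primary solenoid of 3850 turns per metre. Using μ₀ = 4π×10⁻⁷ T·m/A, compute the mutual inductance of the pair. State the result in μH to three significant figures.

The outer solenoid produces a uniform field B₁ = μ₀n₁I₁ across the inner coil,
so the flux linkage is N₂Φ = N₂B₁A₂ = μ₀n₁N₂A₂·I₁, giving M = μ₀n₁N₂A₂.
A₂ = πr² = π(1.310×10^-2 m)² = 5.391×10^-4 m².
M = (4π×10⁻⁷)(3850)(212)(5.391×10^-4) = 5.530×10^-4 H.

M ≈ 553 μH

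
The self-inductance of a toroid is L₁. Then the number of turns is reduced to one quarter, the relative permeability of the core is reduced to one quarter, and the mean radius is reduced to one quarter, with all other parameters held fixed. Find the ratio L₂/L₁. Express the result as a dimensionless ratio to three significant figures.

L₂/L₁ = 0.0625

For a toroid, L ∝ μᵣN²A/R.
L₂/L₁ = (0.25)^2 × (0.25) × (0.25)^-1 = 0.0625.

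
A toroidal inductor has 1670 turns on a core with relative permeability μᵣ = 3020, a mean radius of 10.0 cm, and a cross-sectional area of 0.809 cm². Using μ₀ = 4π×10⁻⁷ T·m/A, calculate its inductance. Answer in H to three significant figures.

L ≈ 1.36 H

For a thin toroid, L = μ₀μᵣN²A/(2πR).
L = (4π×10⁻⁷)(3020)(1670)²(8.090×10^-5) / (2π×0.1 m) = 1.363 H.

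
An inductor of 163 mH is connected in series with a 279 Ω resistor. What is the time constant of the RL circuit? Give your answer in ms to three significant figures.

τ ≈ 0.584 ms

τ = L/R = (0.163 H)/(279 Ω) = 5.842×10^-4 s.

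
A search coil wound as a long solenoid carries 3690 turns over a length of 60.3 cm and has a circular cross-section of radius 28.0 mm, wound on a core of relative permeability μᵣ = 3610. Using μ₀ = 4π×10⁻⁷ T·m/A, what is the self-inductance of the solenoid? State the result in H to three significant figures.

L ≈ 252 H

A = πr² = π(2.800×10^-2 m)² = 2.463×10^-3 m².
For a long solenoid, L = μ₀μᵣN²A/ℓ.
L = (4π×10⁻⁷)(3610)(3690)²(2.463×10^-3)/(0.603 m) = 252.3 H.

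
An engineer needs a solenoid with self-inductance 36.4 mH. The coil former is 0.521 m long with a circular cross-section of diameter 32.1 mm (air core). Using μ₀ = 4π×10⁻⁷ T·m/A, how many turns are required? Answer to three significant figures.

N ≈ 4320 turns

A = π(d/2)² = π(1.605×10^-2 m)² = 8.093×10^-4 m².
From L = μ₀N²A/ℓ, N = √(Lℓ / (μ₀A)).
N = √[(3.640×10^-2)(0.521) / ((4π×10⁻⁷)×8.093×10^-4)] = √(1.8648×10^7) ≈ 4318.3.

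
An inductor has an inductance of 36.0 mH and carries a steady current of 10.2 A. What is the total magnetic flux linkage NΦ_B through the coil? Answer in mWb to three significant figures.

NΦ_B ≈ 367 mWb

From L = NΦ_B/I, the flux linkage is NΦ_B = LI.
NΦ_B = (3.600×10^-2 H)(10.2 A) = 0.3672 Wb.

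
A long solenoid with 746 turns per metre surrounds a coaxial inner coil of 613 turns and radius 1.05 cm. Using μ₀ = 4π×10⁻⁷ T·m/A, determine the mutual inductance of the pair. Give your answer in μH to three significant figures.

The outer solenoid produces a uniform field B₁ = μ₀n₁I₁ across the inner coil,
so the flux linkage is N₂Φ = N₂B₁A₂ = μ₀n₁N₂A₂·I₁, giving M = μ₀n₁N₂A₂.
A₂ = πr² = π(1.050×10^-2 m)² = 3.464×10^-4 m².
M = (4π×10⁻⁷)(746)(613)(3.464×10^-4) = 1.990×10^-4 H.

M ≈ 199 μH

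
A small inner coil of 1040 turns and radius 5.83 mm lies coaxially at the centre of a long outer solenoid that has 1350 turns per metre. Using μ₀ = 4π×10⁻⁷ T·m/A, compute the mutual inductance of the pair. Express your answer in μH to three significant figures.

M ≈ 188 μH

The outer solenoid produces a uniform field B₁ = μ₀n₁I₁ across the inner coil,
so the flux linkage is N₂Φ = N₂B₁A₂ = μ₀n₁N₂A₂·I₁, giving M = μ₀n₁N₂A₂.
A₂ = πr² = π(5.830×10^-3 m)² = 1.068×10^-4 m².
M = (4π×10⁻⁷)(1350)(1040)(1.068×10^-4) = 1.884×10^-4 H.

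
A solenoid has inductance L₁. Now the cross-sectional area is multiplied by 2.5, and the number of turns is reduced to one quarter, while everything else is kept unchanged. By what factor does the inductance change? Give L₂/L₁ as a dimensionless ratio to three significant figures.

L₂/L₁ = 0.156

For a solenoid, L ∝ μᵣN²A/ℓ.
L₂/L₁ = (2.5) × (0.25)^2 = 0.156.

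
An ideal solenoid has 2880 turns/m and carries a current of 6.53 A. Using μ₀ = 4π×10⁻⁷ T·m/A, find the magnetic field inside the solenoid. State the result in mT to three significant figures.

Inside a long solenoid, B = μ₀nI.
B = (4π×10⁻⁷)(2.880×10^3 m⁻¹)(6.53 A) = 2.363×10^-2 T.

B ≈ 23.6 mT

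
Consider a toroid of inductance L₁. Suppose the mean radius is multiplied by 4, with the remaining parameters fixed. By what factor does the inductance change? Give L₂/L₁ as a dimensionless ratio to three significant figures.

For a toroid, L ∝ μᵣN²A/R.
L₂/L₁ = (4)^-1 = 0.250.

L₂/L₁ = 0.250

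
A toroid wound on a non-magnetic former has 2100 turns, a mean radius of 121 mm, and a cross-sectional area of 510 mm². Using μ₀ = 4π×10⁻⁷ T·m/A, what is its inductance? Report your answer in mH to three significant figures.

For a thin toroid, L = μ₀N²A/(2πR).
L = (4π×10⁻⁷)(2100)²(5.100×10^-4) / (2π×0.121 m) = 3.718×10^-3 H.

L ≈ 3.72 mH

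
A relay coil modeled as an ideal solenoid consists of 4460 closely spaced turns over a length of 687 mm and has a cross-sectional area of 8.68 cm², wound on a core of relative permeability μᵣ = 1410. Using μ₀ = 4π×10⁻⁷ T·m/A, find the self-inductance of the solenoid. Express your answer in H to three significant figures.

A = 8.68 cm² = 8.680×10^-4 m².
For a long solenoid, L = μ₀μᵣN²A/ℓ.
L = (4π×10⁻⁷)(1410)(4460)²(8.680×10^-4)/(0.687 m) = 44.53 H.

L ≈ 44.5 H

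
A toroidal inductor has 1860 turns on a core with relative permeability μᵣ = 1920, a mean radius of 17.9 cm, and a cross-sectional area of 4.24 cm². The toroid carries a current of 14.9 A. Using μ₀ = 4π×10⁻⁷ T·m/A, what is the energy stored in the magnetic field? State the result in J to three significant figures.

L = μ₀μᵣN²A/(2πR) = (4π×10⁻⁷)(1920)(1860)²(4.240×10^-4)/(2π×0.179) = 3.147 H.
U = ½LI² = ½(3.147)(14.9)² = 349.3 J.

U ≈ 349 J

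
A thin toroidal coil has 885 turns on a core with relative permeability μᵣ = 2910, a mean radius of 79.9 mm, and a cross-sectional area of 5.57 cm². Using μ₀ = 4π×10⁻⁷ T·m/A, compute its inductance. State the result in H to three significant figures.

L ≈ 3.18 H

For a thin toroid, L = μ₀μᵣN²A/(2πR).
L = (4π×10⁻⁷)(2910)(885)²(5.570×10^-4) / (2π×7.990×10^-2 m) = 3.178 H.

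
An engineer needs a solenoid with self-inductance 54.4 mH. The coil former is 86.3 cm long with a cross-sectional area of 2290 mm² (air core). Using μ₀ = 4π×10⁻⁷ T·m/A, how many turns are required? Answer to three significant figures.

N ≈ 4040 turns

A = 2290 mm² = 2.290×10^-3 m².
From L = μ₀N²A/ℓ, N = √(Lℓ / (μ₀A)).
N = √[(5.440×10^-2)(0.863) / ((4π×10⁻⁷)×2.290×10^-3)] = √(1.631×10^7) ≈ 4039.1.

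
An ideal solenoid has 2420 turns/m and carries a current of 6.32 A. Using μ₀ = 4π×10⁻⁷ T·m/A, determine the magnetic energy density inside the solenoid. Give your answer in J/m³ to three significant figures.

u ≈ 147 J/m³

B = μ₀nI = (4π×10⁻⁷)(2.420×10^3)(6.32) = 1.922×10^-2 T.
u = B²/(2μ₀) = (1.922×10^-2)²/(2×4π×10⁻⁷) = 147 J/m³.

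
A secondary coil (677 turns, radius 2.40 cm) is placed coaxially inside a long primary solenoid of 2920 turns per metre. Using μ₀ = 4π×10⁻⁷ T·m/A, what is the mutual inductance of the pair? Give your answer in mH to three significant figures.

The outer solenoid produces a uniform field B₁ = μ₀n₁I₁ across the inner coil,
so the flux linkage is N₂Φ = N₂B₁A₂ = μ₀n₁N₂A₂·I₁, giving M = μ₀n₁N₂A₂.
A₂ = πr² = π(2.400×10^-2 m)² = 1.810×10^-3 m².
M = (4π×10⁻⁷)(2920)(677)(1.810×10^-3) = 4.495×10^-3 H.

M ≈ 4.50 mH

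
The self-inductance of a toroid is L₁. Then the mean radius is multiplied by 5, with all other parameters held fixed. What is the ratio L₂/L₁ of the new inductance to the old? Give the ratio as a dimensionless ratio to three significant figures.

For a toroid, L ∝ μᵣN²A/R.
L₂/L₁ = (5)^-1 = 0.200.

L₂/L₁ = 0.200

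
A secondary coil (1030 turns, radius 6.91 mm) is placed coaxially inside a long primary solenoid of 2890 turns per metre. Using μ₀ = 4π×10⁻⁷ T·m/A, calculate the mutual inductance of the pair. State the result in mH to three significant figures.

The outer solenoid produces a uniform field B₁ = μ₀n₁I₁ across the inner coil,
so the flux linkage is N₂Φ = N₂B₁A₂ = μ₀n₁N₂A₂·I₁, giving M = μ₀n₁N₂A₂.
A₂ = πr² = π(6.910×10^-3 m)² = 1.500×10^-4 m².
M = (4π×10⁻⁷)(2890)(1030)(1.500×10^-4) = 5.611×10^-4 H.

M ≈ 0.561 mH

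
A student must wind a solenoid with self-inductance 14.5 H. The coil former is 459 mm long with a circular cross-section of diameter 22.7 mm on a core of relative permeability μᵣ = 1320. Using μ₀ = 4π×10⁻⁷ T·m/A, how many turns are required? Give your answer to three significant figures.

A = π(d/2)² = π(1.135×10^-2 m)² = 4.047×10^-4 m².
From L = μ₀μᵣN²A/ℓ, N = √(Lℓ / (μ₀μᵣA)).
N = √[(14.5)(0.459) / ((4π×10⁻⁷)(1320)×4.047×10^-4)] = √(9.914×10^6) ≈ 3148.7.

N ≈ 3150 turns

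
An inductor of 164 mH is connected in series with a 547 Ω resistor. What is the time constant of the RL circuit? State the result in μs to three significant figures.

τ ≈ 300 μs

τ = L/R = (0.164 H)/(547 Ω) = 2.998×10^-4 s.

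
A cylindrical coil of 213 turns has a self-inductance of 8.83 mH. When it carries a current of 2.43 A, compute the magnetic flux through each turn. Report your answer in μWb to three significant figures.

From L = NΦ_B/I, the flux per turn is Φ_B = LI/N.
Φ_B = (8.830×10^-3 H)(2.43 A)/213 = 1.007×10^-4 Wb.

Φ_B ≈ 101 μWb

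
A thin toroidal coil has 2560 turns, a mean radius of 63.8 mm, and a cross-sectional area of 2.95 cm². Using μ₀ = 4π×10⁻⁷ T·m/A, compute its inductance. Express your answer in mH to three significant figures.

For a thin toroid, L = μ₀N²A/(2πR).
L = (4π×10⁻⁷)(2560)²(2.950×10^-4) / (2π×6.380×10^-2 m) = 6.061×10^-3 H.

L ≈ 6.06 mH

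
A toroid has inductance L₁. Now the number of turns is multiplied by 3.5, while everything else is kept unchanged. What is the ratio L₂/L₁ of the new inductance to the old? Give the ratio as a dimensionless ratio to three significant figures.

For a toroid, L ∝ μᵣN²A/R.
L₂/L₁ = (3.5)^2 = 12.3.

L₂/L₁ = 12.3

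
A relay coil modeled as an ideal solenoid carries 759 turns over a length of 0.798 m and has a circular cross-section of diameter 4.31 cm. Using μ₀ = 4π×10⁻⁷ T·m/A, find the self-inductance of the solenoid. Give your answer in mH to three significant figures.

A = π(d/2)² = π(2.155×10^-2 m)² = 1.459×10^-3 m².
For a long solenoid, L = μ₀N²A/ℓ.
L = (4π×10⁻⁷)(759)²(1.459×10^-3)/(0.798 m) = 1.324×10^-3 H.

L ≈ 1.32 mH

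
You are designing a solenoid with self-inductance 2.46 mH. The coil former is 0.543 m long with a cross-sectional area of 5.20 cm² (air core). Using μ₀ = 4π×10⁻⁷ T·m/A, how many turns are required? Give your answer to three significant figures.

A = 5.20 cm² = 5.200×10^-4 m².
From L = μ₀N²A/ℓ, N = √(Lℓ / (μ₀A)).
N = √[(2.460×10^-3)(0.543) / ((4π×10⁻⁷)×5.200×10^-4)] = √(2.044×10^6) ≈ 1429.8.

N ≈ 1430 turns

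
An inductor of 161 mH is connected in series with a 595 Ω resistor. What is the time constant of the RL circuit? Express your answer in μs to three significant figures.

τ ≈ 271 μs

τ = L/R = (0.161 H)/(595 Ω) = 2.706×10^-4 s.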